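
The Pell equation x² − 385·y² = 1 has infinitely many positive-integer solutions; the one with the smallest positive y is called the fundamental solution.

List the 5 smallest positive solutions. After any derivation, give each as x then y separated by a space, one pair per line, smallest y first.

d=385: √d = [19; 1,1,1,1,1,…,1,1,38] (ℓ=16, even), read p_15/q_15
a_0=19:  p_0=19·1+0=19,  q_0=19·0+1=1
…
a_2=1:  p_2=1·20+19=39,  q_2=1·1+1=2
…
a_4=1:  p_4=1·59+39=98,  q_4=1·3+2=5
a_5=1:  p_5=1·98+59=157,  q_5=1·5+3=8
a_6=3:  p_6=3·157+98=569,  q_6=3·8+5=29
a_7=1:  p_7=1·569+157=726,  q_7=1·29+8=37
a_8=2:  p_8=2·726+569=2021,  q_8=2·37+29=103
…
a_11=1:  p_11=1·10262+2747=13009,  q_11=1·523+140=663
…
a_14=1:  p_14=1·36280+23271=59551,  q_14=1·1849+1186=3035
a_15=1:  p_15=1·59551+36280=95831,  q_15=1·3035+1849=4884
fundamental: x₁=95831, y₁=4884  (since 9183580561 − 385·23853456 = 1)
n=2: (95831,4884)∘(95831,4884) = (95831·95831+385·4884·4884, 95831·4884+4884·95831) = (18367161121,936077208)
n=3: (18367161121,936077208)∘(95831,4884) = (95831·18367161121+385·4884·936077208, 95831·936077208+4884·18367161121) = (3520286834677271,179410429834812)
n=4: (3520286834677271,179410429834812)∘(95831,4884) = (95831·3520286834677271+385·4884·179410429834812, 95831·179410429834812+4884·3520286834677271) = (674705215289547953281,34386161802063660336)
n=5: (674705215289547953281,34386161802063660336)∘(95831,4884) = (95831·674705215289547953281+385·4884·34386161802063660336, 95831·34386161802063660336+4884·674705215289547953281) = (129315350969305052987065751,6590520543127714837483620)

95831 4884
18367161121 936077208
3520286834677271 179410429834812
674705215289547953281 34386161802063660336
129315350969305052987065751 6590520543127714837483620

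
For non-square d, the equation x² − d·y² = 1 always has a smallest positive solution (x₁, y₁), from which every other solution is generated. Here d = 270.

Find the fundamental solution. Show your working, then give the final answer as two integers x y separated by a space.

5291 322

d=270: √d = [16; 2,3,6,3,2,32] (ℓ=6, even), read p_5/q_5
step 0: (16, 1)  from 16·(1,0) + (0,1)
…
step 2: (115, 7)  from 3·(33,2) + (16,1)
step 3: (723, 44)  from 6·(115,7) + (33,2)
step 4: (2284, 139)  from 3·(723,44) + (115,7)
step 5: (5291, 322)  from 2·(2284,139) + (723,44)
(x₁, y₁) = (5291, 322);  5291² − 270·322² = 1 ✓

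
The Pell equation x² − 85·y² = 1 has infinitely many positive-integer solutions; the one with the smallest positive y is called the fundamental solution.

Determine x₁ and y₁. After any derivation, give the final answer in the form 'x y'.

285769 30996

√85 → a₀=9, period (4,1,1,4,18); ℓ=5 odd so k=9
a_0=9:  p_0=9·1+0=9,  q_0=9·0+1=1
a_1=4:  p_1=4·9+1=37,  q_1=4·1+0=4
a_2=1:  p_2=1·37+9=46,  q_2=1·4+1=5
a_3=1:  p_3=1·46+37=83,  q_3=1·5+4=9
a_4=4:  p_4=4·83+46=378,  q_4=4·9+5=41
…
a_7=1:  p_7=1·27926+6887=34813,  q_7=1·3029+747=3776
a_8=1:  p_8=1·34813+27926=62739,  q_8=1·3776+3029=6805
a_9=4:  p_9=4·62739+34813=285769,  q_9=4·6805+3776=30996
fundamental: x₁=285769, y₁=30996  (since 81663921361 − 85·960752016 = 1)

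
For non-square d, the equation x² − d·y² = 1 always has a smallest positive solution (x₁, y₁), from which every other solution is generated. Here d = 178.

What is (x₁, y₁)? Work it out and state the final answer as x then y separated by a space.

[13; 2,1,12,1,2,26] for √178; ℓ=6 ⇒ convergent index 5
k=0  a_k=13  p_k/q_k = 13/1
…
k=4  a_k=1  p_k/q_k = 547/41
k=5  a_k=2  p_k/q_k = 1601/120
(x₁, y₁) = (1601, 120);  1601² − 178·120² = 1 ✓

1601 120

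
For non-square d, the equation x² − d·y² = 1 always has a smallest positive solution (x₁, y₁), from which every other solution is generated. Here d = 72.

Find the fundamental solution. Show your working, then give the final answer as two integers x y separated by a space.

[8; 2,16] for √72; ℓ=2 ⇒ convergent index 1
k=0  a_k=8  p_k/q_k = 8/1
k=1  a_k=2  p_k/q_k = 17/2
→ (17, 2).  Check: 17²=289, 72·2²=288, difference 1.

17 2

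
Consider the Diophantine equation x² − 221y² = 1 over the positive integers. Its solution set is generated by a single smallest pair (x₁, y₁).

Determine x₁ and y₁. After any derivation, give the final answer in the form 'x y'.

√221 = [14; 1,6,2,6,1,28, …], period ℓ=6 (even) → k=5
i=0: a=14 ⇒ p=14, q=1
i=1: a=1 ⇒ p=15, q=1
…
i=4: a=6 ⇒ p=1442, q=97
i=5: a=1 ⇒ p=1665, q=112
→ (1665, 112).  Check: 1665²=2772225, 221·112²=2772224, difference 1.

1665 112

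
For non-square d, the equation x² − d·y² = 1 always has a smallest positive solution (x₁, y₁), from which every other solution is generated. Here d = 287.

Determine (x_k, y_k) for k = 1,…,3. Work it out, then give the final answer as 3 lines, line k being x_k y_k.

288 17
165887 9792
95550624 5640175

√287 = [16; 1,15,1,32, …], period ℓ=4 (even) → k=3
step 0: (16, 1)  from 16·(1,0) + (0,1)
step 1: (17, 1)  from 1·(16,1) + (1,0)
step 2: (271, 16)  from 15·(17,1) + (16,1)
step 3: (288, 17)  from 1·(271,16) + (17,1)
→ (288, 17).  Check: 288²=82944, 287·17²=82943, difference 1.
(288+17√287)^2 = 165887 + 9792√287
(288+17√287)^3 = 95550624 + 5640175√287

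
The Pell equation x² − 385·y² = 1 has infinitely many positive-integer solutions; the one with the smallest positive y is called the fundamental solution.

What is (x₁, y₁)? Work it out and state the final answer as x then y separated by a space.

√385 → a₀=19, period (1,1,1,1,1,…,1,1,38); ℓ=16 even so k=15
step 0: (19, 1)  from 19·(1,0) + (0,1)
step 1: (20, 1)  from 1·(19,1) + (1,0)
step 2: (39, 2)  from 1·(20,1) + (19,1)
…
step 4: (98, 5)  from 1·(59,3) + (39,2)
…
step 6: (569, 29)  from 3·(157,8) + (98,5)
step 7: (726, 37)  from 1·(569,29) + (157,8)
step 8: (2021, 103)  from 2·(726,37) + (569,29)
step 9: (2747, 140)  from 1·(2021,103) + (726,37)
…
step 12: (23271, 1186)  from 1·(13009,663) + (10262,523)
…
step 14: (59551, 3035)  from 1·(36280,1849) + (23271,1186)
step 15: (95831, 4884)  from 1·(59551,3035) + (36280,1849)
→ (95831, 4884).  Check: 95831²=9183580561, 385·4884²=9183580560, difference 1.

95831 4884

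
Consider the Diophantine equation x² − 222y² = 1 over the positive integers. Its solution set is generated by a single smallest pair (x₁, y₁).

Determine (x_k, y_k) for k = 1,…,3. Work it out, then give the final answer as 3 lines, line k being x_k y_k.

149 10
44401 2980
13231349 888030

[14; 1,8,1,28] for √222; ℓ=4 ⇒ convergent index 3
a_0=14:  p_0=14·1+0=14,  q_0=14·0+1=1
a_1=1:  p_1=1·14+1=15,  q_1=1·1+0=1
a_2=8:  p_2=8·15+14=134,  q_2=8·1+1=9
a_3=1:  p_3=1·134+15=149,  q_3=1·9+1=10
fundamental: x₁=149, y₁=10  (since 22201 − 222·100 = 1)
(x_2, y_2) = (149·149 + 222·10·10, 149·10 + 10·149) = (44401, 2980)
(x_3, y_3) = (149·44401 + 222·10·2980, 149·2980 + 10·44401) = (13231349, 888030)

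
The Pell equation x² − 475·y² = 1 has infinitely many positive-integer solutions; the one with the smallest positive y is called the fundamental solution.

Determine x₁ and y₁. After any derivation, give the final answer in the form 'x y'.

57799 2652

[21; 1,3,1,6,2,6,1,3,1,42] for √475; ℓ=10 ⇒ convergent index 9
i=0: a=21 ⇒ p=21, q=1
…
i=4: a=6 ⇒ p=741, q=34
…
i=8: a=3 ⇒ p=45921, q=2107
i=9: a=1 ⇒ p=57799, q=2652
(x₁, y₁) = (57799, 2652);  57799² − 475·2652² = 1 ✓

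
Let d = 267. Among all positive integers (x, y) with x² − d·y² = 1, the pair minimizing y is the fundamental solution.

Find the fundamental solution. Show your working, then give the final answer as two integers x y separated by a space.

2402 147

√267 = [16; 2,1,15,1,2,32, …], period ℓ=6 (even) → k=5
k=0  a_k=16  p_k/q_k = 16/1
k=1  a_k=2  p_k/q_k = 33/2
k=2  a_k=1  p_k/q_k = 49/3
k=3  a_k=15  p_k/q_k = 768/47
k=4  a_k=1  p_k/q_k = 817/50
k=5  a_k=2  p_k/q_k = 2402/147
→ (2402, 147).  Check: 2402²=5769604, 267·147²=5769603, difference 1.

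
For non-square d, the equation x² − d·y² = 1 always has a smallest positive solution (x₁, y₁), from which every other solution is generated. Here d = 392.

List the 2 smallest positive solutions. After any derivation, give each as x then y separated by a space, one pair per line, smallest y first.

√392 = [19; 1,3,1,38, …], period ℓ=4 (even) → k=3
i=0: a=19 ⇒ p=19, q=1
i=1: a=1 ⇒ p=20, q=1
i=2: a=3 ⇒ p=79, q=4
i=3: a=1 ⇒ p=99, q=5
(x₁, y₁) = (99, 5);  99² − 392·5² = 1 ✓
(99+5√392)^2 = 19601 + 990√392

99 5
19601 990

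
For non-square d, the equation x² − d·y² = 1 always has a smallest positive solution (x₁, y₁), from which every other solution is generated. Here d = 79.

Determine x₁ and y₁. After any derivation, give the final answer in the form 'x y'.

80 9

[8; 1,7,1,16] for √79; ℓ=4 ⇒ convergent index 3
i=0: a=8 ⇒ p=8, q=1
i=1: a=1 ⇒ p=9, q=1
i=2: a=7 ⇒ p=71, q=8
i=3: a=1 ⇒ p=80, q=9
→ (80, 9).  Check: 80²=6400, 79·9²=6399, difference 1.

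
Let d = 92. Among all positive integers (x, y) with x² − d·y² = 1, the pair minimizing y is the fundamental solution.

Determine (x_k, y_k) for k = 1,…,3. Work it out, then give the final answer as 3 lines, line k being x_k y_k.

1151 120
2649601 276240
6099380351 635904360

d=92: √d = [9; 1,1,2,4,2,1,1,18] (ℓ=8, even), read p_7/q_7
i=0: a=9 ⇒ p=9, q=1
…
i=2: a=1 ⇒ p=19, q=2
…
i=4: a=4 ⇒ p=211, q=22
i=5: a=2 ⇒ p=470, q=49
i=6: a=1 ⇒ p=681, q=71
i=7: a=1 ⇒ p=1151, q=120
→ (1151, 120).  Check: 1151²=1324801, 92·120²=1324800, difference 1.
(1151+120√92)^2 = 2649601 + 276240√92
(1151+120√92)^3 = 6099380351 + 635904360√92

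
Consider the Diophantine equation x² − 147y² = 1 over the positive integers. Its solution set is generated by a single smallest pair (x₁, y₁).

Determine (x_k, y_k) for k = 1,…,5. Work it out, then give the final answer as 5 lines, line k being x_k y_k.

97 8
18817 1552
3650401 301080
708158977 58407968
137379191137 11330844712

d=147: √d = [12; 8,24] (ℓ=2, even), read p_1/q_1
a_0=12:  p_0=12·1+0=12,  q_0=12·0+1=1
a_1=8:  p_1=8·12+1=97,  q_1=8·1+0=8
fundamental: x₁=97, y₁=8  (since 9409 − 147·64 = 1)
k=2:  x_2 = 97·97+147·8·8 = 18817,  y_2 = 97·8+8·97 = 1552
k=3:  x_3 = 97·18817+147·8·1552 = 3650401,  y_3 = 97·1552+8·18817 = 301080
k=4:  x_4 = 97·3650401+147·8·301080 = 708158977,  y_4 = 97·301080+8·3650401 = 58407968
k=5:  x_5 = 97·708158977+147·8·58407968 = 137379191137,  y_5 = 97·58407968+8·708158977 = 11330844712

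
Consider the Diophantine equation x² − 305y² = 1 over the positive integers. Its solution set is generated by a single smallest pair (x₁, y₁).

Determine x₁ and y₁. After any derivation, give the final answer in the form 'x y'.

[17; 2,6,2,34] for √305; ℓ=4 ⇒ convergent index 3
step 0: (17, 1)  from 17·(1,0) + (0,1)
step 1: (35, 2)  from 2·(17,1) + (1,0)
step 2: (227, 13)  from 6·(35,2) + (17,1)
step 3: (489, 28)  from 2·(227,13) + (35,2)
→ (489, 28).  Check: 489²=239121, 305·28²=239120, difference 1.

489 28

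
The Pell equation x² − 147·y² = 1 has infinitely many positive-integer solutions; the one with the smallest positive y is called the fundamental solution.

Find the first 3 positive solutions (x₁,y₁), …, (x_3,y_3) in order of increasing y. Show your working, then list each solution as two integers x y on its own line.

97 8
18817 1552
3650401 301080

[12; 8,24] for √147; ℓ=2 ⇒ convergent index 1
step 0: (12, 1)  from 12·(1,0) + (0,1)
step 1: (97, 8)  from 8·(12,1) + (1,0)
→ (97, 8).  Check: 97²=9409, 147·8²=9408, difference 1.
(x_2, y_2) = (97·97 + 147·8·8, 97·8 + 8·97) = (18817, 1552)
(x_3, y_3) = (97·18817 + 147·8·1552, 97·1552 + 8·18817) = (3650401, 301080)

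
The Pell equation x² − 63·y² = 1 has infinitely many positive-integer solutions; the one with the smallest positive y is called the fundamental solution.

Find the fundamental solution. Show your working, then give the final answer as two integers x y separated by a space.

8 1

d=63: √d = [7; 1,14] (ℓ=2, even), read p_1/q_1
k=0  a_k=7  p_k/q_k = 7/1
k=1  a_k=1  p_k/q_k = 8/1
(x₁, y₁) = (8, 1);  8² − 63·1² = 1 ✓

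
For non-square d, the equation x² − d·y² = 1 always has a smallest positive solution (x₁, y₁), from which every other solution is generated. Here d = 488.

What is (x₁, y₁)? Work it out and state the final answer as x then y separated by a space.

d=488: √d = [22; 11,44] (ℓ=2, even), read p_1/q_1
a_0=22:  p_0=22·1+0=22,  q_0=22·0+1=1
a_1=11:  p_1=11·22+1=243,  q_1=11·1+0=11
fundamental: x₁=243, y₁=11  (since 59049 − 488·121 = 1)

243 11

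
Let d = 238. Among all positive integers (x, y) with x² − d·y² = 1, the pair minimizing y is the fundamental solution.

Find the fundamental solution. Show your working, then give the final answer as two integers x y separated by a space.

11663 756

[15; 2,2,1,14,1,2,2,30] for √238; ℓ=8 ⇒ convergent index 7
a_0=15:  p_0=15·1+0=15,  q_0=15·0+1=1
a_1=2:  p_1=2·15+1=31,  q_1=2·1+0=2
a_2=2:  p_2=2·31+15=77,  q_2=2·2+1=5
…
a_4=14:  p_4=14·108+77=1589,  q_4=14·7+5=103
a_5=1:  p_5=1·1589+108=1697,  q_5=1·103+7=110
a_6=2:  p_6=2·1697+1589=4983,  q_6=2·110+103=323
a_7=2:  p_7=2·4983+1697=11663,  q_7=2·323+110=756
fundamental: x₁=11663, y₁=756  (since 136025569 − 238·571536 = 1)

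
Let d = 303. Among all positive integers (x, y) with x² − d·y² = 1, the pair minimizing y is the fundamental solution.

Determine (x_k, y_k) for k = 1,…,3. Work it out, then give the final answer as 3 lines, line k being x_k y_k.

√303 = [17; 2,2,5,2,2,34, …], period ℓ=6 (even) → k=5
i=0: a=17 ⇒ p=17, q=1
i=1: a=2 ⇒ p=35, q=2
i=2: a=2 ⇒ p=87, q=5
…
i=4: a=2 ⇒ p=1027, q=59
i=5: a=2 ⇒ p=2524, q=145
fundamental: x₁=2524, y₁=145  (since 6370576 − 303·21025 = 1)
n=2: (2524,145)∘(2524,145) = (2524·2524+303·145·145, 2524·145+145·2524) = (12741151,731960)
n=3: (12741151,731960)∘(2524,145) = (2524·12741151+303·145·731960, 2524·731960+145·12741151) = (64317327724,3694933935)

2524 145
12741151 731960
64317327724 3694933935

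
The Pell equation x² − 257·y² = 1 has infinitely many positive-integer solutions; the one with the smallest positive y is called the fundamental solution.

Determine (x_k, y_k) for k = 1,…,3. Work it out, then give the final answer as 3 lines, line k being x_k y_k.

513 32
526337 32832
540021249 33685600

√257 → a₀=16, period (32); ℓ=1 odd so k=1
step 0: (16, 1)  from 16·(1,0) + (0,1)
step 1: (513, 32)  from 32·(16,1) + (1,0)
→ (513, 32).  Check: 513²=263169, 257·32²=263168, difference 1.
(x_2, y_2) = (513·513 + 257·32·32, 513·32 + 32·513) = (526337, 32832)
(x_3, y_3) = (513·526337 + 257·32·32832, 513·32832 + 32·526337) = (540021249, 33685600)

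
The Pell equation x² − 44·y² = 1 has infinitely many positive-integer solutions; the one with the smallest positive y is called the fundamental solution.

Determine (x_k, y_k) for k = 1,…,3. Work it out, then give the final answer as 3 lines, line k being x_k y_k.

d=44: √d = [6; 1,1,1,2,1,1,1,12] (ℓ=8, even), read p_7/q_7
step 0: (6, 1)  from 6·(1,0) + (0,1)
step 1: (7, 1)  from 1·(6,1) + (1,0)
…
step 3: (20, 3)  from 1·(13,2) + (7,1)
step 4: (53, 8)  from 2·(20,3) + (13,2)
step 5: (73, 11)  from 1·(53,8) + (20,3)
step 6: (126, 19)  from 1·(73,11) + (53,8)
step 7: (199, 30)  from 1·(126,19) + (73,11)
→ (199, 30).  Check: 199²=39601, 44·30²=39600, difference 1.
(199+30√44)^2 = 79201 + 11940√44
(199+30√44)^3 = 31521799 + 4752090√44

199 30
79201 11940
31521799 4752090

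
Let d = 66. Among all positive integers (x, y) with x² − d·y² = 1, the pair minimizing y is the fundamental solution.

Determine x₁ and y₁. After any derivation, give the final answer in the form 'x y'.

d=66: √d = [8; 8,16] (ℓ=2, even), read p_1/q_1
a_0=8:  p_0=8·1+0=8,  q_0=8·0+1=1
a_1=8:  p_1=8·8+1=65,  q_1=8·1+0=8
fundamental: x₁=65, y₁=8  (since 4225 − 66·64 = 1)

65 8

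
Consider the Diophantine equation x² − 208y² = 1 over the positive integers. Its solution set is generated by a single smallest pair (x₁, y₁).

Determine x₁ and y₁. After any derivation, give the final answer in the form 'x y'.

√208 → a₀=14, period (2,2,1,2,2,28); ℓ=6 even so k=5
a_0=14:  p_0=14·1+0=14,  q_0=14·0+1=1
a_1=2:  p_1=2·14+1=29,  q_1=2·1+0=2
…
a_3=1:  p_3=1·72+29=101,  q_3=1·5+2=7
a_4=2:  p_4=2·101+72=274,  q_4=2·7+5=19
a_5=2:  p_5=2·274+101=649,  q_5=2·19+7=45
→ (649, 45).  Check: 649²=421201, 208·45²=421200, difference 1.

649 45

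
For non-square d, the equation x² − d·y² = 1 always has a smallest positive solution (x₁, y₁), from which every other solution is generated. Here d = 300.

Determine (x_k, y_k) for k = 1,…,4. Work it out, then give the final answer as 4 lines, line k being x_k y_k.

√300 → a₀=17, period (3,8,3,34); ℓ=4 even so k=3
step 0: (17, 1)  from 17·(1,0) + (0,1)
…
step 2: (433, 25)  from 8·(52,3) + (17,1)
step 3: (1351, 78)  from 3·(433,25) + (52,3)
fundamental: x₁=1351, y₁=78  (since 1825201 − 300·6084 = 1)
(x_2, y_2) = (1351·1351 + 300·78·78, 1351·78 + 78·1351) = (3650401, 210756)
(x_3, y_3) = (1351·3650401 + 300·78·210756, 1351·210756 + 78·3650401) = (9863382151, 569462634)
(x_4, y_4) = (1351·9863382151 + 300·78·569462634, 1351·569462634 + 78·9863382151) = (26650854921601, 1538687826312)

1351 78
3650401 210756
9863382151 569462634
26650854921601 1538687826312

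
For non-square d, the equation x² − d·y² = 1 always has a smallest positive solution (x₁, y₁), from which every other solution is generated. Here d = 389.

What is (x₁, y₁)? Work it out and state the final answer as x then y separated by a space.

d=389: √d = [19; 1,2,1,1,1,1,2,1,38] (ℓ=9, odd), read p_17/q_17
a_0=19:  p_0=19·1+0=19,  q_0=19·0+1=1
a_1=1:  p_1=1·19+1=20,  q_1=1·1+0=1
a_2=2:  p_2=2·20+19=59,  q_2=2·1+1=3
…
a_5=1:  p_5=1·138+79=217,  q_5=1·7+4=11
…
a_9=38:  p_9=38·1282+927=49643,  q_9=38·65+47=2517
a_10=1:  p_10=1·49643+1282=50925,  q_10=1·2517+65=2582
a_11=2:  p_11=2·50925+49643=151493,  q_11=2·2582+2517=7681
a_12=1:  p_12=1·151493+50925=202418,  q_12=1·7681+2582=10263
…
a_14=1:  p_14=1·353911+202418=556329,  q_14=1·17944+10263=28207
a_15=1:  p_15=1·556329+353911=910240,  q_15=1·28207+17944=46151
a_16=2:  p_16=2·910240+556329=2376809,  q_16=2·46151+28207=120509
a_17=1:  p_17=1·2376809+910240=3287049,  q_17=1·120509+46151=166660
fundamental: x₁=3287049, y₁=166660  (since 10804691128401 − 389·27775555600 = 1)

3287049 166660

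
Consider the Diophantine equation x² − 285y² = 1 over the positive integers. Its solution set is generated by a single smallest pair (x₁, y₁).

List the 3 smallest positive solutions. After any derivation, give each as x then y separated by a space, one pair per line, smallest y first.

d=285: √d = [16; 1,7,2,7,1,32] (ℓ=6, even), read p_5/q_5
k=0  a_k=16  p_k/q_k = 16/1
k=1  a_k=1  p_k/q_k = 17/1
…
k=4  a_k=7  p_k/q_k = 2144/127
k=5  a_k=1  p_k/q_k = 2431/144
→ (2431, 144).  Check: 2431²=5909761, 285·144²=5909760, difference 1.
(2431+144√285)^2 = 11819521 + 700128√285
(2431+144√285)^3 = 57466508671 + 3404022192√285

2431 144
11819521 700128
57466508671 3404022192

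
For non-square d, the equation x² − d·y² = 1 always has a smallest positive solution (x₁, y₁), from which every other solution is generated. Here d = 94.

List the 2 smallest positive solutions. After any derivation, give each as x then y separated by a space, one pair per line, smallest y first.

√94 → a₀=9, period (1,2,3,1,1,…,2,1,18); ℓ=16 even so k=15
a_0=9:  p_0=9·1+0=9,  q_0=9·0+1=1
a_1=1:  p_1=1·9+1=10,  q_1=1·1+0=1
a_2=2:  p_2=2·10+9=29,  q_2=2·1+1=3
…
a_4=1:  p_4=1·97+29=126,  q_4=1·10+3=13
a_5=1:  p_5=1·126+97=223,  q_5=1·13+10=23
a_6=5:  p_6=5·223+126=1241,  q_6=5·23+13=128
…
a_8=8:  p_8=8·1464+1241=12953,  q_8=8·151+128=1336
a_9=1:  p_9=1·12953+1464=14417,  q_9=1·1336+151=1487
a_10=5:  p_10=5·14417+12953=85038,  q_10=5·1487+1336=8771
a_11=1:  p_11=1·85038+14417=99455,  q_11=1·8771+1487=10258
a_12=1:  p_12=1·99455+85038=184493,  q_12=1·10258+8771=19029
a_13=3:  p_13=3·184493+99455=652934,  q_13=3·19029+10258=67345
a_14=2:  p_14=2·652934+184493=1490361,  q_14=2·67345+19029=153719
a_15=1:  p_15=1·1490361+652934=2143295,  q_15=1·153719+67345=221064
→ (2143295, 221064).  Check: 2143295²=4593713457025, 94·221064²=4593713457024, difference 1.
(x_2, y_2) = (2143295·2143295 + 94·221064·221064, 2143295·221064 + 221064·2143295) = (9187426914049, 947610731760)

2143295 221064
9187426914049 947610731760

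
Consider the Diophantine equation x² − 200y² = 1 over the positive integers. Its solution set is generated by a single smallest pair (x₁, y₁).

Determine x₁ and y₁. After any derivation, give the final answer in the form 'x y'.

99 7

[14; 7,28] for √200; ℓ=2 ⇒ convergent index 1
a_0=14:  p_0=14·1+0=14,  q_0=14·0+1=1
a_1=7:  p_1=7·14+1=99,  q_1=7·1+0=7
(x₁, y₁) = (99, 7);  99² − 200·7² = 1 ✓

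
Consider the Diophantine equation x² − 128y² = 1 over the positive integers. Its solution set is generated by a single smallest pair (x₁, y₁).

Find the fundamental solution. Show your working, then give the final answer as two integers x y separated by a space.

[11; 3,5,3,22] for √128; ℓ=4 ⇒ convergent index 3
step 0: (11, 1)  from 11·(1,0) + (0,1)
step 1: (34, 3)  from 3·(11,1) + (1,0)
step 2: (181, 16)  from 5·(34,3) + (11,1)
step 3: (577, 51)  from 3·(181,16) + (34,3)
fundamental: x₁=577, y₁=51  (since 332929 − 128·2601 = 1)

577 51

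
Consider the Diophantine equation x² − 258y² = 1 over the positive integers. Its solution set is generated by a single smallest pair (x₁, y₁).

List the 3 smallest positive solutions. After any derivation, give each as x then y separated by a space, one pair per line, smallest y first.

√258 = [16; 16,32, …], period ℓ=2 (even) → k=1
i=0: a=16 ⇒ p=16, q=1
i=1: a=16 ⇒ p=257, q=16
→ (257, 16).  Check: 257²=66049, 258·16²=66048, difference 1.
(257+16√258)^2 = 132097 + 8224√258
(257+16√258)^3 = 67897601 + 4227120√258

257 16
132097 8224
67897601 4227120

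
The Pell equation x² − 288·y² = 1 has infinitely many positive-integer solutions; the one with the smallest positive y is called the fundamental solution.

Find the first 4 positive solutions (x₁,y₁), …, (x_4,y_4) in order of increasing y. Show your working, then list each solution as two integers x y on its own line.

17 1
577 34
19601 1155
665857 39236

[16; 1,32] for √288; ℓ=2 ⇒ convergent index 1
k=0  a_k=16  p_k/q_k = 16/1
k=1  a_k=1  p_k/q_k = 17/1
(x₁, y₁) = (17, 1);  17² − 288·1² = 1 ✓
k=2:  x_2 = 17·17+288·1·1 = 577,  y_2 = 17·1+1·17 = 34
k=3:  x_3 = 17·577+288·1·34 = 19601,  y_3 = 17·34+1·577 = 1155
k=4:  x_4 = 17·19601+288·1·1155 = 665857,  y_4 = 17·1155+1·19601 = 39236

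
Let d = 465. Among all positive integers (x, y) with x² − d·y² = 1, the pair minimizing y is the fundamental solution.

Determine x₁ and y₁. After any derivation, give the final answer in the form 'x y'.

√465 → a₀=21, period (1,1,3,2,2,2,3,1,1,42); ℓ=10 even so k=9
a_0=21:  p_0=21·1+0=21,  q_0=21·0+1=1
a_1=1:  p_1=1·21+1=22,  q_1=1·1+0=1
a_2=1:  p_2=1·22+21=43,  q_2=1·1+1=2
…
a_4=2:  p_4=2·151+43=345,  q_4=2·7+2=16
…
a_7=3:  p_7=3·2027+841=6922,  q_7=3·94+39=321
a_8=1:  p_8=1·6922+2027=8949,  q_8=1·321+94=415
a_9=1:  p_9=1·8949+6922=15871,  q_9=1·415+321=736
→ (15871, 736).  Check: 15871²=251888641, 465·736²=251888640, difference 1.

15871 736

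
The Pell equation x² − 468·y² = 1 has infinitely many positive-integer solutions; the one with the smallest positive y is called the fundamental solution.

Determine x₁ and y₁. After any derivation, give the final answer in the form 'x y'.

649 30

d=468: √d = [21; 1,1,1,2,1,1,1,42] (ℓ=8, even), read p_7/q_7
k=0  a_k=21  p_k/q_k = 21/1
…
k=4  a_k=2  p_k/q_k = 173/8
k=5  a_k=1  p_k/q_k = 238/11
k=6  a_k=1  p_k/q_k = 411/19
k=7  a_k=1  p_k/q_k = 649/30
fundamental: x₁=649, y₁=30  (since 421201 − 468·900 = 1)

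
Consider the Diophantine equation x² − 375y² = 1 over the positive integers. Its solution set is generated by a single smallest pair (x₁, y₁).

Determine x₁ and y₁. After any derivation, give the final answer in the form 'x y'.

15124 781

[19; 2,1,2,1,5,1,2,1,2,38] for √375; ℓ=10 ⇒ convergent index 9
k=0  a_k=19  p_k/q_k = 19/1
…
k=2  a_k=1  p_k/q_k = 58/3
k=3  a_k=2  p_k/q_k = 155/8
…
k=6  a_k=1  p_k/q_k = 1433/74
k=7  a_k=2  p_k/q_k = 4086/211
k=8  a_k=1  p_k/q_k = 5519/285
k=9  a_k=2  p_k/q_k = 15124/781
(x₁, y₁) = (15124, 781);  15124² − 375·781² = 1 ✓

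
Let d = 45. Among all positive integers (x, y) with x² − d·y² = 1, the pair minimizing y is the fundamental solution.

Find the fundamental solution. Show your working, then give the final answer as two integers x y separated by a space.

d=45: √d = [6; 1,2,2,2,1,12] (ℓ=6, even), read p_5/q_5
step 0: (6, 1)  from 6·(1,0) + (0,1)
…
step 2: (20, 3)  from 2·(7,1) + (6,1)
step 3: (47, 7)  from 2·(20,3) + (7,1)
step 4: (114, 17)  from 2·(47,7) + (20,3)
step 5: (161, 24)  from 1·(114,17) + (47,7)
→ (161, 24).  Check: 161²=25921, 45·24²=25920, difference 1.

161 24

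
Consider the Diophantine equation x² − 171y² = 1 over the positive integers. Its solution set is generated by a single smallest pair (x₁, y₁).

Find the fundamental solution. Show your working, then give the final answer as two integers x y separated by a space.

√171 → a₀=13, period (13,26); ℓ=2 even so k=1
step 0: (13, 1)  from 13·(1,0) + (0,1)
step 1: (170, 13)  from 13·(13,1) + (1,0)
(x₁, y₁) = (170, 13);  170² − 171·13² = 1 ✓

170 13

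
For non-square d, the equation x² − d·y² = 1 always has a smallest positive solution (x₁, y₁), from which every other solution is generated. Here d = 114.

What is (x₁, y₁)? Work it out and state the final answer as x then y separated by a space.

1025 96

√114 = [10; 1,2,10,2,1,20, …], period ℓ=6 (even) → k=5
k=0  a_k=10  p_k/q_k = 10/1
…
k=3  a_k=10  p_k/q_k = 331/31
k=4  a_k=2  p_k/q_k = 694/65
k=5  a_k=1  p_k/q_k = 1025/96
fundamental: x₁=1025, y₁=96  (since 1050625 − 114·9216 = 1)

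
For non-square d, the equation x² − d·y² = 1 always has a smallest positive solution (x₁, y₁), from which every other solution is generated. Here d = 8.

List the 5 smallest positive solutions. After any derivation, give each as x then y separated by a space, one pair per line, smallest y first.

√8 = [2; 1,4, …], period ℓ=2 (even) → k=1
a_0=2:  p_0=2·1+0=2,  q_0=2·0+1=1
a_1=1:  p_1=1·2+1=3,  q_1=1·1+0=1
fundamental: x₁=3, y₁=1  (since 9 − 8·1 = 1)
k=2:  x_2 = 3·3+8·1·1 = 17,  y_2 = 3·1+1·3 = 6
k=3:  x_3 = 3·17+8·1·6 = 99,  y_3 = 3·6+1·17 = 35
k=4:  x_4 = 3·99+8·1·35 = 577,  y_4 = 3·35+1·99 = 204
k=5:  x_5 = 3·577+8·1·204 = 3363,  y_5 = 3·204+1·577 = 1189

3 1
17 6
99 35
577 204
3363 1189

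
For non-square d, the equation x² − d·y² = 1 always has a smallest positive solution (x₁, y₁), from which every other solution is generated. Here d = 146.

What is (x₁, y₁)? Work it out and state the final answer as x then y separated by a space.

145 12

√146 → a₀=12, period (12,24); ℓ=2 even so k=1
i=0: a=12 ⇒ p=12, q=1
i=1: a=12 ⇒ p=145, q=12
→ (145, 12).  Check: 145²=21025, 146·12²=21024, difference 1.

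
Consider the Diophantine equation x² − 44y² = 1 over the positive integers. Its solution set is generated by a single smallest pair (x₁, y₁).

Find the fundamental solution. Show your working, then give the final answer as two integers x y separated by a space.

199 30

d=44: √d = [6; 1,1,1,2,1,1,1,12] (ℓ=8, even), read p_7/q_7
step 0: (6, 1)  from 6·(1,0) + (0,1)
step 1: (7, 1)  from 1·(6,1) + (1,0)
…
step 4: (53, 8)  from 2·(20,3) + (13,2)
step 5: (73, 11)  from 1·(53,8) + (20,3)
step 6: (126, 19)  from 1·(73,11) + (53,8)
step 7: (199, 30)  from 1·(126,19) + (73,11)
(x₁, y₁) = (199, 30);  199² − 44·30² = 1 ✓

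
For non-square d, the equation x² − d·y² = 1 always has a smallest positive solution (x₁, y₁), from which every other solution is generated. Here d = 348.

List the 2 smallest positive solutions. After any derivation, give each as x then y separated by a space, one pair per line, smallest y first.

√348 = [18; 1,1,1,8,1,1,1,36, …], period ℓ=8 (even) → k=7
k=0  a_k=18  p_k/q_k = 18/1
k=1  a_k=1  p_k/q_k = 19/1
k=2  a_k=1  p_k/q_k = 37/2
k=3  a_k=1  p_k/q_k = 56/3
k=4  a_k=8  p_k/q_k = 485/26
k=5  a_k=1  p_k/q_k = 541/29
k=6  a_k=1  p_k/q_k = 1026/55
k=7  a_k=1  p_k/q_k = 1567/84
(x₁, y₁) = (1567, 84);  1567² − 348·84² = 1 ✓
k=2:  x_2 = 1567·1567+348·84·84 = 4910977,  y_2 = 1567·84+84·1567 = 263256

1567 84
4910977 263256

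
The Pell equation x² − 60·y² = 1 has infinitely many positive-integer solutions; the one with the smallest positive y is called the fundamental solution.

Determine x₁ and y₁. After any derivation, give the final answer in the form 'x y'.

[7; 1,2,1,14] for √60; ℓ=4 ⇒ convergent index 3
k=0  a_k=7  p_k/q_k = 7/1
k=1  a_k=1  p_k/q_k = 8/1
k=2  a_k=2  p_k/q_k = 23/3
k=3  a_k=1  p_k/q_k = 31/4
→ (31, 4).  Check: 31²=961, 60·4²=960, difference 1.

31 4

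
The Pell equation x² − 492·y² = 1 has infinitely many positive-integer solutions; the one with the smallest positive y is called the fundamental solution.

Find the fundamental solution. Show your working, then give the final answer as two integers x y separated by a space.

d=492: √d = [22; 5,1,1,10,1,1,5,44] (ℓ=8, even), read p_7/q_7
a_0=22:  p_0=22·1+0=22,  q_0=22·0+1=1
a_1=5:  p_1=5·22+1=111,  q_1=5·1+0=5
…
a_3=1:  p_3=1·133+111=244,  q_3=1·6+5=11
…
a_5=1:  p_5=1·2573+244=2817,  q_5=1·116+11=127
a_6=1:  p_6=1·2817+2573=5390,  q_6=1·127+116=243
a_7=5:  p_7=5·5390+2817=29767,  q_7=5·243+127=1342
(x₁, y₁) = (29767, 1342);  29767² − 492·1342² = 1 ✓

29767 1342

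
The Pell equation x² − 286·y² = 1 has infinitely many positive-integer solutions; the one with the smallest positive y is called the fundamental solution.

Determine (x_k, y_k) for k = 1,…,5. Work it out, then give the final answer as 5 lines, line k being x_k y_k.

[16; 1,10,3,3,2,3,3,10,1,32] for √286; ℓ=10 ⇒ convergent index 9
i=0: a=16 ⇒ p=16, q=1
i=1: a=1 ⇒ p=17, q=1
…
i=3: a=3 ⇒ p=575, q=34
i=4: a=3 ⇒ p=1911, q=113
i=5: a=2 ⇒ p=4397, q=260
i=6: a=3 ⇒ p=15102, q=893
…
i=8: a=10 ⇒ p=512132, q=30283
i=9: a=1 ⇒ p=561835, q=33222
→ (561835, 33222).  Check: 561835²=315658567225, 286·33222²=315658567224, difference 1.
(561835+33222√286)^2 = 631317134449 + 37330564740√286
(561835+33222√286)^3 = 709392124465745995 + 41947235681362578√286
(561835+33222√286)^4 = 797122648497793485067201 + 47134850318039357456520√286
(561835+33222√286)^5 = 895702806436806213240996001675 + 52964017256829337557486465822√286

561835 33222
631317134449 37330564740
709392124465745995 41947235681362578
797122648497793485067201 47134850318039357456520
895702806436806213240996001675 52964017256829337557486465822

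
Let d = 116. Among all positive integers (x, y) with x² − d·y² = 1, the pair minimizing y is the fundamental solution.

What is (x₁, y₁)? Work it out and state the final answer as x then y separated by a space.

9801 910

[10; 1,3,2,1,4,1,2,3,1,20] for √116; ℓ=10 ⇒ convergent index 9
i=0: a=10 ⇒ p=10, q=1
i=1: a=1 ⇒ p=11, q=1
i=2: a=3 ⇒ p=43, q=4
i=3: a=2 ⇒ p=97, q=9
i=4: a=1 ⇒ p=140, q=13
i=5: a=4 ⇒ p=657, q=61
i=6: a=1 ⇒ p=797, q=74
…
i=8: a=3 ⇒ p=7550, q=701
i=9: a=1 ⇒ p=9801, q=910
(x₁, y₁) = (9801, 910);  9801² − 116·910² = 1 ✓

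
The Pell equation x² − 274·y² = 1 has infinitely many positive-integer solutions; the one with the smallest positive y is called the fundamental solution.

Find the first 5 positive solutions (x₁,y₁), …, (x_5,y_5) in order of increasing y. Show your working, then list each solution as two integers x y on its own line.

3959299 239190
31352097142801 1894049455620
248264653730785753699 14998216231173381570
1965907990503261255572251201 118764845051735182903983240
15567235081782895307198186429982499 940451064496965117656884702915950

d=274: √d = [16; 1,1,4,4,1,1,32] (ℓ=7, odd), read p_13/q_13
step 0: (16, 1)  from 16·(1,0) + (0,1)
step 1: (17, 1)  from 1·(16,1) + (1,0)
…
step 3: (149, 9)  from 4·(33,2) + (17,1)
step 4: (629, 38)  from 4·(149,9) + (33,2)
step 5: (778, 47)  from 1·(629,38) + (149,9)
step 6: (1407, 85)  from 1·(778,47) + (629,38)
…
step 8: (47209, 2852)  from 1·(45802,2767) + (1407,85)
step 9: (93011, 5619)  from 1·(47209,2852) + (45802,2767)
step 10: (419253, 25328)  from 4·(93011,5619) + (47209,2852)
step 11: (1770023, 106931)  from 4·(419253,25328) + (93011,5619)
step 12: (2189276, 132259)  from 1·(1770023,106931) + (419253,25328)
step 13: (3959299, 239190)  from 1·(2189276,132259) + (1770023,106931)
(x₁, y₁) = (3959299, 239190);  3959299² − 274·239190² = 1 ✓
k=2:  x_2 = 3959299·3959299+274·239190·239190 = 31352097142801,  y_2 = 3959299·239190+239190·3959299 = 1894049455620
k=3:  x_3 = 3959299·31352097142801+274·239190·1894049455620 = 248264653730785753699,  y_3 = 3959299·1894049455620+239190·31352097142801 = 14998216231173381570
k=4:  x_4 = 3959299·248264653730785753699+274·239190·14998216231173381570 = 1965907990503261255572251201,  y_4 = 3959299·14998216231173381570+239190·248264653730785753699 = 118764845051735182903983240
k=5:  x_5 = 3959299·1965907990503261255572251201+274·239190·118764845051735182903983240 = 15567235081782895307198186429982499,  y_5 = 3959299·118764845051735182903983240+239190·1965907990503261255572251201 = 940451064496965117656884702915950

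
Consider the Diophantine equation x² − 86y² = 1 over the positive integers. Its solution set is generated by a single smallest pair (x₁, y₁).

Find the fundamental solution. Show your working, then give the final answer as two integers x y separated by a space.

√86 → a₀=9, period (3,1,1,1,8,1,1,1,3,18); ℓ=10 even so k=9
a_0=9:  p_0=9·1+0=9,  q_0=9·0+1=1
a_1=3:  p_1=3·9+1=28,  q_1=3·1+0=3
a_2=1:  p_2=1·28+9=37,  q_2=1·3+1=4
…
a_4=1:  p_4=1·65+37=102,  q_4=1·7+4=11
a_5=8:  p_5=8·102+65=881,  q_5=8·11+7=95
a_6=1:  p_6=1·881+102=983,  q_6=1·95+11=106
a_7=1:  p_7=1·983+881=1864,  q_7=1·106+95=201
a_8=1:  p_8=1·1864+983=2847,  q_8=1·201+106=307
a_9=3:  p_9=3·2847+1864=10405,  q_9=3·307+201=1122
→ (10405, 1122).  Check: 10405²=108264025, 86·1122²=108264024, difference 1.

10405 1122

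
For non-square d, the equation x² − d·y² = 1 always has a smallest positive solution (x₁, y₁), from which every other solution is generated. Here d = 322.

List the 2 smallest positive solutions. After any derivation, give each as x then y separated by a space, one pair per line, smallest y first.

√322 = [17; 1,16,1,34, …], period ℓ=4 (even) → k=3
step 0: (17, 1)  from 17·(1,0) + (0,1)
step 1: (18, 1)  from 1·(17,1) + (1,0)
step 2: (305, 17)  from 16·(18,1) + (17,1)
step 3: (323, 18)  from 1·(305,17) + (18,1)
fundamental: x₁=323, y₁=18  (since 104329 − 322·324 = 1)
n=2: (323,18)∘(323,18) = (323·323+322·18·18, 323·18+18·323) = (208657,11628)

323 18
208657 11628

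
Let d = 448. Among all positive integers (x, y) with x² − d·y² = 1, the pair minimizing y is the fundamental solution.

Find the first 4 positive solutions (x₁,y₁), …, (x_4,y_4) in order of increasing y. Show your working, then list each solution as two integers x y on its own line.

127 6
32257 1524
8193151 387090
2081028097 98319336

d=448: √d = [21; 6,42] (ℓ=2, even), read p_1/q_1
i=0: a=21 ⇒ p=21, q=1
i=1: a=6 ⇒ p=127, q=6
fundamental: x₁=127, y₁=6  (since 16129 − 448·36 = 1)
(x_2, y_2) = (127·127 + 448·6·6, 127·6 + 6·127) = (32257, 1524)
(x_3, y_3) = (127·32257 + 448·6·1524, 127·1524 + 6·32257) = (8193151, 387090)
(x_4, y_4) = (127·8193151 + 448·6·387090, 127·387090 + 6·8193151) = (2081028097, 98319336)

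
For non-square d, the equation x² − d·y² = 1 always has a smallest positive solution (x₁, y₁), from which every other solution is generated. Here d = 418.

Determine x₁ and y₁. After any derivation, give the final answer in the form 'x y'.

√418 → a₀=20, period (2,4,20,4,2,40); ℓ=6 even so k=5
k=0  a_k=20  p_k/q_k = 20/1
…
k=2  a_k=4  p_k/q_k = 184/9
k=3  a_k=20  p_k/q_k = 3721/182
k=4  a_k=4  p_k/q_k = 15068/737
k=5  a_k=2  p_k/q_k = 33857/1656
→ (33857, 1656).  Check: 33857²=1146296449, 418·1656²=1146296448, difference 1.

33857 1656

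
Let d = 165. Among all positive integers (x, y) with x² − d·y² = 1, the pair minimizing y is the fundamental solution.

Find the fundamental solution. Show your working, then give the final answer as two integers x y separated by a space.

1079 84

d=165: √d = [12; 1,5,2,5,1,24] (ℓ=6, even), read p_5/q_5
a_0=12:  p_0=12·1+0=12,  q_0=12·0+1=1
a_1=1:  p_1=1·12+1=13,  q_1=1·1+0=1
a_2=5:  p_2=5·13+12=77,  q_2=5·1+1=6
a_3=2:  p_3=2·77+13=167,  q_3=2·6+1=13
a_4=5:  p_4=5·167+77=912,  q_4=5·13+6=71
a_5=1:  p_5=1·912+167=1079,  q_5=1·71+13=84
fundamental: x₁=1079, y₁=84  (since 1164241 − 165·7056 = 1)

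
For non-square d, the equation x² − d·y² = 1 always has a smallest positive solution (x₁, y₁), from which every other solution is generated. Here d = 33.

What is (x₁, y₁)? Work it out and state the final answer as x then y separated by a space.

[5; 1,2,1,10] for √33; ℓ=4 ⇒ convergent index 3
k=0  a_k=5  p_k/q_k = 5/1
k=1  a_k=1  p_k/q_k = 6/1
k=2  a_k=2  p_k/q_k = 17/3
k=3  a_k=1  p_k/q_k = 23/4
fundamental: x₁=23, y₁=4  (since 529 − 33·16 = 1)

23 4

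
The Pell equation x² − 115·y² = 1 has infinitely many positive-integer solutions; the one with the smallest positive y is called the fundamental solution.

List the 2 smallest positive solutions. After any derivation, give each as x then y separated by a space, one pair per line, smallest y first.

d=115: √d = [10; 1,2,1,1,1,1,1,2,1,20] (ℓ=10, even), read p_9/q_9
step 0: (10, 1)  from 10·(1,0) + (0,1)
…
step 2: (32, 3)  from 2·(11,1) + (10,1)
step 3: (43, 4)  from 1·(32,3) + (11,1)
…
step 5: (118, 11)  from 1·(75,7) + (43,4)
step 6: (193, 18)  from 1·(118,11) + (75,7)
step 7: (311, 29)  from 1·(193,18) + (118,11)
step 8: (815, 76)  from 2·(311,29) + (193,18)
step 9: (1126, 105)  from 1·(815,76) + (311,29)
(x₁, y₁) = (1126, 105);  1126² − 115·105² = 1 ✓
n=2: (1126,105)∘(1126,105) = (1126·1126+115·105·105, 1126·105+105·1126) = (2535751,236460)

1126 105
2535751 236460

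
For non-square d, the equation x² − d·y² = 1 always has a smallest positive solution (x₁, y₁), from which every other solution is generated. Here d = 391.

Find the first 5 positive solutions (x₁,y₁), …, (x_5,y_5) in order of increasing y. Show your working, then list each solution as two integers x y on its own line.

√391 → a₀=19, period (1,3,2,2,1,…,3,1,38); ℓ=16 even so k=15
k=0  a_k=19  p_k/q_k = 19/1
…
k=2  a_k=3  p_k/q_k = 79/4
k=3  a_k=2  p_k/q_k = 178/9
k=4  a_k=2  p_k/q_k = 435/22
k=5  a_k=1  p_k/q_k = 613/31
…
k=8  a_k=19  p_k/q_k = 52519/2656
k=9  a_k=2  p_k/q_k = 107747/5449
k=10  a_k=1  p_k/q_k = 160266/8105
k=11  a_k=1  p_k/q_k = 268013/13554
k=12  a_k=2  p_k/q_k = 696292/35213
k=13  a_k=2  p_k/q_k = 1660597/83980
k=14  a_k=3  p_k/q_k = 5678083/287153
k=15  a_k=1  p_k/q_k = 7338680/371133
fundamental: x₁=7338680, y₁=371133  (since 53856224142400 − 391·137739703689 = 1)
k=2:  x_2 = 7338680·7338680+391·371133·371133 = 107712448284799,  y_2 = 7338680·371133+371133·7338680 = 5447252648880
k=3:  x_3 = 7338680·107712448284799+391·371133·5447252648880 = 1580934379957370111960,  y_3 = 7338680·5447252648880+371133·107712448284799 = 79951288138564985667
k=4:  x_4 = 7338680·1580934379957370111960+391·371133·79951288138564985667 = 23203943031010998074028940801,  y_4 = 7338680·79951288138564985667+371133·1580934379957370111960 = 1173473838473442730776750240
k=5:  x_5 = 7338680·23203943031010998074028940801+391·371133·1173473838473442730776750240 = 340572625285638001757449457184853400,  y_5 = 7338680·1173473838473442730776750240+371133·23203943031010998074028940801 = 17223497977856489447705304337580733

7338680 371133
107712448284799 5447252648880
1580934379957370111960 79951288138564985667
23203943031010998074028940801 1173473838473442730776750240
340572625285638001757449457184853400 17223497977856489447705304337580733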